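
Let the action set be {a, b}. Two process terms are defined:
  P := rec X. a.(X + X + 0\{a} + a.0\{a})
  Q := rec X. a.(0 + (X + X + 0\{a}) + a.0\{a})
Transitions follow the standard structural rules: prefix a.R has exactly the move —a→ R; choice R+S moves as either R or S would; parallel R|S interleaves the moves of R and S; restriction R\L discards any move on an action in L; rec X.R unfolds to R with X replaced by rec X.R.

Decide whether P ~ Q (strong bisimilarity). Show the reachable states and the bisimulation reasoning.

bisimilar

Reachable graph of P (3 states):
  p0 = rec X. a.(X + X + 0\{a} + a.0\{a}) has moves —a→ p1
  p1 = (rec X. a.(X + X + 0\{a} + a.0\{a})) + (rec X. a.(X + X + 0\{a} + a.0\{a})) + 0\{a} + a.0\{a} has moves —a→ p1, —a→ p2
  p2 = 0\{a} has moves ·
Reachable graph of Q (3 states):
  q0 = rec X. a.(0 + (X + X + 0\{a}) + a.0\{a}) has moves —a→ q1
  q1 = 0 + ((rec X. a.(0 + (X + X + 0\{a}) + a.0\{a})) + (rec X. a.(0 + (X + X + 0\{a}) + a.0\{a})) + 0\{a}) + a.0\{a} has moves —a→ q1, —a→ q2
  q2 = 0\{a} has moves ·
Partition-refinement fixed point:
  B0 = {p0, q0}
  B1 = {p1, q1}
  B2 = {p2, q2}
p0 ∈ B0, q0 ∈ B0 → same block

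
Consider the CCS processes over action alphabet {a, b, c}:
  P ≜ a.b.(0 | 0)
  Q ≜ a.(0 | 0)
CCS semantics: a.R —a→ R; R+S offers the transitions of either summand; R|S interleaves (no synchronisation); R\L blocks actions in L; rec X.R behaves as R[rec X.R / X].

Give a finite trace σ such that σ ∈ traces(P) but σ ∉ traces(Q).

ab

P's transition system — 3 states:
  m0 = a.b.(0 | 0) :: —a→ m1
  m1 = b.(0 | 0) :: —b→ m2
  m2 = 0 | 0 :: ·
Q's transition system — 2 states:
  n0 = a.(0 | 0) :: —a→ n1
  n1 = 0 | 0 :: ·
Run σ = ⟨ab⟩ on P: start {m0}
  step 1 (a): {m1}
  step 2 (b): {m2}
  — P admits the full trace.
Run σ = ⟨ab⟩ on Q: start {n0}
  step 1 (a): {n1}
  step 2 (b): ∅  — Q cannot continue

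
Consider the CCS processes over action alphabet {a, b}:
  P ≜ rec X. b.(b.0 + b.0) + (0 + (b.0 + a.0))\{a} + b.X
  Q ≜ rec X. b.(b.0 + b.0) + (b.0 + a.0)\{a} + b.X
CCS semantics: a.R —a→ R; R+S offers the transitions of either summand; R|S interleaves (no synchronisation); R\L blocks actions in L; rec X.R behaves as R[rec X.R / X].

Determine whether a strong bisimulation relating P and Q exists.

P ~ Q

Reachable graph of P (4 states):
  m0 = rec X. b.(b.0 + b.0) + (0 + (b.0 + a.0))\{a} + b.X ⊢ -b-> m0, -b-> m1, -b-> m2
  m1 = 0\{a} ⊢ stopped
  m2 = b.0 + b.0 ⊢ -b-> m3
  m3 = 0 ⊢ stopped
Reachable graph of Q (4 states):
  n0 = rec X. b.(b.0 + b.0) + (b.0 + a.0)\{a} + b.X ⊢ -b-> n0, -b-> n1, -b-> n2
  n1 = 0\{a} ⊢ stopped
  n2 = b.0 + b.0 ⊢ -b-> n3
  n3 = 0 ⊢ stopped
Partition-refinement fixed point:
  B0 = {m0, n0}
  B1 = {m1, m3, n1, n3}
  B2 = {m2, n2}
m0 ∈ B0, n0 ∈ B0 → same block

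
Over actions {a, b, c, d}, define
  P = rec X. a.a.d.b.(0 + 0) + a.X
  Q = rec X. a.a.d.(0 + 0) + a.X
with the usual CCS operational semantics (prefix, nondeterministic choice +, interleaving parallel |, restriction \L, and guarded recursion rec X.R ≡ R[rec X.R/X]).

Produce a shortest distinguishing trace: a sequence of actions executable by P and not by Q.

P's transition system — 5 states:
  s0 = rec X. a.a.d.b.(0 + 0) + a.X → ··a··> s0, ··a··> s1
  s1 = a.d.b.(0 + 0) → ··a··> s2
  s2 = d.b.(0 + 0) → ··d··> s3
  s3 = b.(0 + 0) → ··b··> s4
  s4 = 0 + 0 → ·
Q's transition system — 4 states:
  t0 = rec X. a.a.d.(0 + 0) + a.X → ··a··> t0, ··a··> t1
  t1 = a.d.(0 + 0) → ··a··> t2
  t2 = d.(0 + 0) → ··d··> t3
  t3 = 0 + 0 → ·
Trace ⟨aadb⟩ through P, begin at {s0}:
  step 1 (a): {s0, s1}
  step 2 (a): {s0, s1, s2}
  step 3 (d): {s3}
  step 4 (b): {s4}
  ✓ P
Trace ⟨aadb⟩ through Q, begin at {t0}:
  step 1 (a): {t0, t1}
  step 2 (a): {t0, t1, t2}
  step 3 (d): {t3}
  step 4 (b): ∅ (Q stuck)

aadb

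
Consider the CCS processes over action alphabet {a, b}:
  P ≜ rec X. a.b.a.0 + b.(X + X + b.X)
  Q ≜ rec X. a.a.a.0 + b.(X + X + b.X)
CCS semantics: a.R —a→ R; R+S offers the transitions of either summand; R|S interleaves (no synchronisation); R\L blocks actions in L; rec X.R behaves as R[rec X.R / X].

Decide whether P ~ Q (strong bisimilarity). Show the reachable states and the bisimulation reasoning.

Reachable graph of P (5 states):
  s0 = rec X. a.b.a.0 + b.(X + X + b.X) | -a-> s1, -b-> s2
  s1 = b.a.0 | -b-> s3
  s2 = (rec X. a.b.a.0 + b.(X + X + b.X)) + (rec X. a.b.a.0 + b.(X + X + b.X)) + b.(rec X. a.b.a.0 + b.(X + X + b.X)) | -a-> s1, -b-> s0, -b-> s2
  s3 = a.0 | -a-> s4
  s4 = 0 | stopped
Reachable graph of Q (5 states):
  t0 = rec X. a.a.a.0 + b.(X + X + b.X) | -a-> t1, -b-> t2
  t1 = a.a.0 | -a-> t3
  t2 = (rec X. a.a.a.0 + b.(X + X + b.X)) + (rec X. a.a.a.0 + b.(X + X + b.X)) + b.(rec X. a.a.a.0 + b.(X + X + b.X)) | -a-> t1, -b-> t0, -b-> t2
  t3 = a.0 | -a-> t4
  t4 = 0 | stopped
Partition-refinement fixed point:
  B0 = {s0, s2}
  B1 = {s1}
  B2 = {s3, t3}
  B3 = {s4, t4}
  B4 = {t0, t2}
  B5 = {t1}
s0 ∈ B0, t0 ∈ B4 → different blocks

NO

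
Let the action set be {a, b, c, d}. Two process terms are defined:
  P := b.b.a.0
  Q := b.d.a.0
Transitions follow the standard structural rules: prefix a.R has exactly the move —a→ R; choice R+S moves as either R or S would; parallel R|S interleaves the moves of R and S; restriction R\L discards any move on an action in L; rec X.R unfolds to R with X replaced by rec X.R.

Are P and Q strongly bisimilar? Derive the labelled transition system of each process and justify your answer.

not bisimilar

Reachable graph of P (4 states):
  u0 = b.b.a.0 :: ··b··> u1
  u1 = b.a.0 :: ··b··> u2
  u2 = a.0 :: ··a··> u3
  u3 = 0 :: ∅
Reachable graph of Q (4 states):
  v0 = b.d.a.0 :: ··b··> v1
  v1 = d.a.0 :: ··d··> v2
  v2 = a.0 :: ··a··> v3
  v3 = 0 :: ∅
Bisimilarity quotient blocks:
  B0 = {u0}
  B1 = {u1}
  B2 = {u2, v2}
  B3 = {u3, v3}
  B4 = {v0}
  B5 = {v1}
u0 ∈ B0, v0 ∈ B4 → different blocks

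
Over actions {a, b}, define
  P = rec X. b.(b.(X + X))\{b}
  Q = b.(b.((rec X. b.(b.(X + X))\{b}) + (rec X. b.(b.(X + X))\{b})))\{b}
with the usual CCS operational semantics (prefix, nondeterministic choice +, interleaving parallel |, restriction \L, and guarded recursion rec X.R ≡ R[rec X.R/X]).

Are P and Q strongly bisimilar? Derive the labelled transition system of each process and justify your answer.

P ~ Q

Reachable graph of P (2 states):
  p0 = rec X. b.(b.(X + X))\{b} ⊢ =b=> p1
  p1 = (b.((rec X. b.(b.(X + X))\{b}) + (rec X. b.(b.(X + X))\{b})))\{b} ⊢ deadlocked
Reachable graph of Q (2 states):
  q0 = b.(b.((rec X. b.(b.(X + X))\{b}) + (rec X. b.(b.(X + X))\{b})))\{b} ⊢ =b=> q1
  q1 = (b.((rec X. b.(b.(X + X))\{b}) + (rec X. b.(b.(X + X))\{b})))\{b} ⊢ deadlocked
Coarsest stable partition (strong bisimilarity classes):
  B0 = {p0, q0}
  B1 = {p1, q1}
p0 ∈ B0, q0 ∈ B0 → same block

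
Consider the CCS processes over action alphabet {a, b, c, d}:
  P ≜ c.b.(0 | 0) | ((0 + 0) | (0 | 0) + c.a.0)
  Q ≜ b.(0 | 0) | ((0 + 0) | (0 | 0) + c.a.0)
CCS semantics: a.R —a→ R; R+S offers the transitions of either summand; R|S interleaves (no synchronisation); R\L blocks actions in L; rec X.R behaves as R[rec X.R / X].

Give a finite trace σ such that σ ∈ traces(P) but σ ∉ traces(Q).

P's transition system — 9 states:
  m0 = c.b.(0 | 0) | ((0 + 0) | (0 | 0) + c.a.0) ⊢ —c→ m1, —c→ m2
  m1 = b.(0 | 0) | ((0 + 0) | (0 | 0) + c.a.0) ⊢ —b→ m3, —c→ m4
  m2 = c.b.(0 | 0) | a.0 ⊢ —a→ m5, —c→ m4
  m3 = 0 | 0 | ((0 + 0) | (0 | 0) + c.a.0) ⊢ —c→ m6
  m4 = b.(0 | 0) | a.0 ⊢ —a→ m7, —b→ m6
  m5 = c.b.(0 | 0) | 0 ⊢ —c→ m7
  m6 = 0 | 0 | a.0 ⊢ —a→ m8
  m7 = b.(0 | 0) | 0 ⊢ —b→ m8
  m8 = 0 | 0 | 0 ⊢ stopped
Q's transition system — 6 states:
  n0 = b.(0 | 0) | ((0 + 0) | (0 | 0) + c.a.0) ⊢ —b→ n1, —c→ n2
  n1 = 0 | 0 | ((0 + 0) | (0 | 0) + c.a.0) ⊢ —c→ n3
  n2 = b.(0 | 0) | a.0 ⊢ —a→ n4, —b→ n3
  n3 = 0 | 0 | a.0 ⊢ —a→ n5
  n4 = b.(0 | 0) | 0 ⊢ —b→ n5
  n5 = 0 | 0 | 0 ⊢ stopped
Executing cc from P (initial set {m0}):
  [1] c ⇒ {m1, m2}
  [2] c ⇒ {m4}
  ✓ P
Executing cc from Q (initial set {n0}):
  [1] c ⇒ {n2}
  [2] c ⇒ ∅ (Q stuck)

cc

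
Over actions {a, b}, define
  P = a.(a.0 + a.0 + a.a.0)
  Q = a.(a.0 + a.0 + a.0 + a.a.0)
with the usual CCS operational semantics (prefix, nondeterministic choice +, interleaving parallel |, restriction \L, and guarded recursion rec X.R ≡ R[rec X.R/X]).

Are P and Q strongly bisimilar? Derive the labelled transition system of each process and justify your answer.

P's transition system — 4 states:
  p0 = a.(a.0 + a.0 + a.a.0) | ··a··> p1
  p1 = a.0 + a.0 + a.a.0 | ··a··> p2, ··a··> p3
  p2 = 0 | ·
  p3 = a.0 | ··a··> p2
Q's transition system — 4 states:
  q0 = a.(a.0 + a.0 + a.0 + a.a.0) | ··a··> q1
  q1 = a.0 + a.0 + a.0 + a.a.0 | ··a··> q2, ··a··> q3
  q2 = 0 | ·
  q3 = a.0 | ··a··> q2
Coarsest stable partition (strong bisimilarity classes):
  B0 = {p0, q0}
  B1 = {p1, q1}
  B2 = {p2, q2}
  B3 = {p3, q3}
p0 ∈ B0, q0 ∈ B0 → same block

YES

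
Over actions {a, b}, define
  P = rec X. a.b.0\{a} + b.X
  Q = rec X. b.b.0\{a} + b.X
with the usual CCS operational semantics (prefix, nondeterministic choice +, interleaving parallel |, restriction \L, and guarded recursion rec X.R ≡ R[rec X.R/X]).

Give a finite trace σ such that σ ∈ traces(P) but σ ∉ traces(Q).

P's transition system — 3 states:
  s0 = rec X. a.b.0\{a} + b.X → =a=> s1, =b=> s0
  s1 = b.0\{a} → =b=> s2
  s2 = 0\{a} → stopped
Q's transition system — 3 states:
  t0 = rec X. b.b.0\{a} + b.X → =b=> t0, =b=> t1
  t1 = b.0\{a} → =b=> t2
  t2 = 0\{a} → stopped
Trace ⟨a⟩ through P, begin at {s0}:
  [1] a ⇒ {s1}
  P completes σ.
Trace ⟨a⟩ through Q, begin at {t0}:
  [1] a ⇒ ∅ (Q stuck)

a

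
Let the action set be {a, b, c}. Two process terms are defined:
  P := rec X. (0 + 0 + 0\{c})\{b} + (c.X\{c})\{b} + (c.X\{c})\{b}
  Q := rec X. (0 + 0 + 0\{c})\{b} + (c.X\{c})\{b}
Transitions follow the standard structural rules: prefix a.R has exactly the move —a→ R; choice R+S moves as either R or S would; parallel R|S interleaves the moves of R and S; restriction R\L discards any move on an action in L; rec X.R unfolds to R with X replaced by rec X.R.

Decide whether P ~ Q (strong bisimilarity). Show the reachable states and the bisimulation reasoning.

LTS(P): 2 reachable states
  p0 = rec X. (0 + 0 + 0\{c})\{b} + (c.X\{c})\{b} + (c.X\{c})\{b} :: -c-> p1
  p1 = (rec X. (0 + 0 + 0\{c})\{b} + (c.X\{c})\{b} + (c.X\{c})\{b})\{c}\{b} :: deadlocked
LTS(Q): 2 reachable states
  q0 = rec X. (0 + 0 + 0\{c})\{b} + (c.X\{c})\{b} :: -c-> q1
  q1 = (rec X. (0 + 0 + 0\{c})\{b} + (c.X\{c})\{b})\{c}\{b} :: deadlocked
Partition-refinement fixed point:
  B0 = {p0, q0}
  B1 = {p1, q1}
p0 ∈ B0, q0 ∈ B0 → same block

YES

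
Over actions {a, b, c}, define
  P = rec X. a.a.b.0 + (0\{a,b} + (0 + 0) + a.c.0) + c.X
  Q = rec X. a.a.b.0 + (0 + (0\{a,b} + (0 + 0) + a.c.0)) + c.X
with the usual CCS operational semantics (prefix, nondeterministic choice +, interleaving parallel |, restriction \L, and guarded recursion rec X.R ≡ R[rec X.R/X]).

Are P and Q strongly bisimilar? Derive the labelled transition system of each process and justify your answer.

P's transition system — 5 states:
  p0 = rec X. a.a.b.0 + (0\{a,b} + (0 + 0) + a.c.0) + c.X :: —a→ p1, —a→ p2, —c→ p0
  p1 = a.b.0 :: —a→ p3
  p2 = c.0 :: —c→ p4
  p3 = b.0 :: —b→ p4
  p4 = 0 :: (no moves)
Q's transition system — 5 states:
  q0 = rec X. a.a.b.0 + (0 + (0\{a,b} + (0 + 0) + a.c.0)) + c.X :: —a→ q1, —a→ q2, —c→ q0
  q1 = a.b.0 :: —a→ q3
  q2 = c.0 :: —c→ q4
  q3 = b.0 :: —b→ q4
  q4 = 0 :: (no moves)
Bisimilarity quotient blocks:
  B0 = {p0, q0}
  B1 = {p1, q1}
  B2 = {p3, q3}
  B3 = {p4, q4}
  B4 = {p2, q2}
p0 ∈ B0, q0 ∈ B0 → same block

YES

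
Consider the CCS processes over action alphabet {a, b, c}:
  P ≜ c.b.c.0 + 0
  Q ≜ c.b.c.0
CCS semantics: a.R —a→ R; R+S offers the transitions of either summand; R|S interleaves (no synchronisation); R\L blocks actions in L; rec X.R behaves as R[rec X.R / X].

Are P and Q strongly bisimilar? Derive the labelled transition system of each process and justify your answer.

LTS(P): 4 reachable states
  p0 = c.b.c.0 + 0 :: -c-> p1
  p1 = b.c.0 :: -b-> p2
  p2 = c.0 :: -c-> p3
  p3 = 0 :: deadlocked
LTS(Q): 4 reachable states
  q0 = c.b.c.0 :: -c-> q1
  q1 = b.c.0 :: -b-> q2
  q2 = c.0 :: -c-> q3
  q3 = 0 :: deadlocked
Bisimilarity quotient blocks:
  B0 = {p0, q0}
  B1 = {p1, q1}
  B2 = {p2, q2}
  B3 = {p3, q3}
p0 ∈ B0, q0 ∈ B0 → same block

YES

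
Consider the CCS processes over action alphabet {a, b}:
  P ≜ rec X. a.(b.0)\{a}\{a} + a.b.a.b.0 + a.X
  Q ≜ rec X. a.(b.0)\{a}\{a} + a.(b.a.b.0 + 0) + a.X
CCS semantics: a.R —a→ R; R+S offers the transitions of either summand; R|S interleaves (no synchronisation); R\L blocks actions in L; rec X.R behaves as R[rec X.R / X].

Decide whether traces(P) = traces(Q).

trace-equivalent

P's transition system — 7 states:
  u0 = rec X. a.(b.0)\{a}\{a} + a.b.a.b.0 + a.X → --a--▸ u0, --a--▸ u1, --a--▸ u2
  u1 = (b.0)\{a}\{a} → --b--▸ u3
  u2 = b.a.b.0 → --b--▸ u4
  u3 = 0\{a}\{a} → stopped
  u4 = a.b.0 → --a--▸ u5
  u5 = b.0 → --b--▸ u6
  u6 = 0 → stopped
Q's transition system — 7 states:
  v0 = rec X. a.(b.0)\{a}\{a} + a.(b.a.b.0 + 0) + a.X → --a--▸ v0, --a--▸ v1, --a--▸ v2
  v1 = (b.0)\{a}\{a} → --b--▸ v3
  v2 = b.a.b.0 + 0 → --b--▸ v4
  v3 = 0\{a}\{a} → stopped
  v4 = a.b.0 → --a--▸ v5
  v5 = b.0 → --b--▸ v6
  v6 = 0 → stopped
Bisimilarity quotient blocks:
  B0 = {u0, v0}
  B1 = {u2, v2}
  B2 = {u4, v4}
  B3 = {u1, u5, v1, v5}
  B4 = {u3, u6, v3, v6}
u0 ∈ B0, v0 ∈ B0 → same block
Bisimilar ⇒ trace-equivalent.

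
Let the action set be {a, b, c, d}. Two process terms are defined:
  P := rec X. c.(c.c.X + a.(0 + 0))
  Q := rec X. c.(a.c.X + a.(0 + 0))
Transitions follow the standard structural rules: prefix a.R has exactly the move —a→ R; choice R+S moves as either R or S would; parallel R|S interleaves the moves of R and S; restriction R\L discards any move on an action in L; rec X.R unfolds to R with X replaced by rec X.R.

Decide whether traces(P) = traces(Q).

NO — witness ⟨cc⟩

P's transition system — 4 states:
  u0 = rec X. c.(c.c.X + a.(0 + 0)) → ··c··> u1
  u1 = c.c.(rec X. c.(c.c.X + a.(0 + 0))) + a.(0 + 0) → ··a··> u2, ··c··> u3
  u2 = 0 + 0 → ∅
  u3 = c.(rec X. c.(c.c.X + a.(0 + 0))) → ··c··> u0
Q's transition system — 4 states:
  v0 = rec X. c.(a.c.X + a.(0 + 0)) → ··c··> v1
  v1 = a.c.(rec X. c.(a.c.X + a.(0 + 0))) + a.(0 + 0) → ··a··> v2, ··a··> v3
  v2 = 0 + 0 → ∅
  v3 = c.(rec X. c.(a.c.X + a.(0 + 0))) → ··c··> v0
Run σ = ⟨cc⟩ on P: start {u0}
  after c @ step 1: {u1}
  after c @ step 2: {u3}
  ✓ P
Run σ = ⟨cc⟩ on Q: start {v0}
  after c @ step 1: {v1}
  after c @ step 2: ∅ (Q stuck)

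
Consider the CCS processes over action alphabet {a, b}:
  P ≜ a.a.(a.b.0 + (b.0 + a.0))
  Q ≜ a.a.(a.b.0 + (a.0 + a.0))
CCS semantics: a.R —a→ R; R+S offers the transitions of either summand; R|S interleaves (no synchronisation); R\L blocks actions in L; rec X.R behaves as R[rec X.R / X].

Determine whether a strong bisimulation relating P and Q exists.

P ≁ Q

LTS(P): 5 reachable states
  p0 = a.a.(a.b.0 + (b.0 + a.0)) :: =a=> p1
  p1 = a.(a.b.0 + (b.0 + a.0)) :: =a=> p2
  p2 = a.b.0 + (b.0 + a.0) :: =a=> p3, =a=> p4, =b=> p3
  p3 = 0 :: ·
  p4 = b.0 :: =b=> p3
LTS(Q): 5 reachable states
  q0 = a.a.(a.b.0 + (a.0 + a.0)) :: =a=> q1
  q1 = a.(a.b.0 + (a.0 + a.0)) :: =a=> q2
  q2 = a.b.0 + (a.0 + a.0) :: =a=> q3, =a=> q4
  q3 = 0 :: ·
  q4 = b.0 :: =b=> q3
Partition-refinement fixed point:
  B0 = {p0}
  B1 = {p1}
  B2 = {p2}
  B3 = {p4, q4}
  B4 = {p3, q3}
  B5 = {q0}
  B6 = {q1}
  B7 = {q2}
p0 ∈ B0, q0 ∈ B5 → different blocks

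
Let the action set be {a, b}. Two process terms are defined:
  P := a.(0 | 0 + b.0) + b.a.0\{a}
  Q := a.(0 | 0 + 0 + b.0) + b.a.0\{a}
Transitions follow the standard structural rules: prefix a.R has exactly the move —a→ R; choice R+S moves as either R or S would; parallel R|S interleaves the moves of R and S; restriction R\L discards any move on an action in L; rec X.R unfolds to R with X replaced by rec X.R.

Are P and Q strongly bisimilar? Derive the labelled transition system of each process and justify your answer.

P's transition system — 5 states:
  m0 = a.(0 | 0 + b.0) + b.a.0\{a} ⊢ --a--▸ m1, --b--▸ m2
  m1 = 0 | 0 + b.0 ⊢ --b--▸ m3
  m2 = a.0\{a} ⊢ --a--▸ m4
  m3 = 0 ⊢ deadlocked
  m4 = 0\{a} ⊢ deadlocked
Q's transition system — 5 states:
  n0 = a.(0 | 0 + 0 + b.0) + b.a.0\{a} ⊢ --a--▸ n1, --b--▸ n2
  n1 = 0 | 0 + 0 + b.0 ⊢ --b--▸ n3
  n2 = a.0\{a} ⊢ --a--▸ n4
  n3 = 0 ⊢ deadlocked
  n4 = 0\{a} ⊢ deadlocked
Coarsest stable partition (strong bisimilarity classes):
  B0 = {m0, n0}
  B1 = {m1, n1}
  B2 = {m3, m4, n3, n4}
  B3 = {m2, n2}
m0 ∈ B0, n0 ∈ B0 → same block

P ~ Q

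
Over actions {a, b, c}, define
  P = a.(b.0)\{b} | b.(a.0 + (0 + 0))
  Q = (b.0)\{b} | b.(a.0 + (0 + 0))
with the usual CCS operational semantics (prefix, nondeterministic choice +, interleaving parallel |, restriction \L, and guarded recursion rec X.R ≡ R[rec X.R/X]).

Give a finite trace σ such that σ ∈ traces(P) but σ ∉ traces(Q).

a

P's transition system — 6 states:
  p0 = a.(b.0)\{b} | b.(a.0 + (0 + 0)) has moves ··a··> p1, ··b··> p2
  p1 = (b.0)\{b} | b.(a.0 + (0 + 0)) has moves ··b··> p3
  p2 = a.(b.0)\{b} | (a.0 + (0 + 0)) has moves ··a··> p3, ··a··> p4
  p3 = (b.0)\{b} | (a.0 + (0 + 0)) has moves ··a··> p5
  p4 = a.(b.0)\{b} | 0 has moves ··a··> p5
  p5 = (b.0)\{b} | 0 has moves ∅
Q's transition system — 3 states:
  q0 = (b.0)\{b} | b.(a.0 + (0 + 0)) has moves ··b··> q1
  q1 = (b.0)\{b} | (a.0 + (0 + 0)) has moves ··a··> q2
  q2 = (b.0)\{b} | 0 has moves ∅
Executing a from P (initial set {p0}):
  [1] a ⇒ {p1}
  P completes σ.
Executing a from Q (initial set {q0}):
  [1] a ⇒ ∅  — Q cannot continue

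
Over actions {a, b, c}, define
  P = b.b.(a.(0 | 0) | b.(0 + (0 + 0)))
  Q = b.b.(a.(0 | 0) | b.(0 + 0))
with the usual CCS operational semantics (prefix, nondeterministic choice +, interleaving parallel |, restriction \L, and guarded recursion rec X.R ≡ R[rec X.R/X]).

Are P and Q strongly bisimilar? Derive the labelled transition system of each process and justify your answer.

LTS(P): 6 reachable states
  m0 = b.b.(a.(0 | 0) | b.(0 + (0 + 0))) has moves -b-> m1
  m1 = b.(a.(0 | 0) | b.(0 + (0 + 0))) has moves -b-> m2
  m2 = a.(0 | 0) | b.(0 + (0 + 0)) has moves -a-> m3, -b-> m4
  m3 = 0 | 0 | b.(0 + (0 + 0)) has moves -b-> m5
  m4 = a.(0 | 0) | (0 + (0 + 0)) has moves -a-> m5
  m5 = 0 | 0 | (0 + (0 + 0)) has moves (no moves)
LTS(Q): 6 reachable states
  n0 = b.b.(a.(0 | 0) | b.(0 + 0)) has moves -b-> n1
  n1 = b.(a.(0 | 0) | b.(0 + 0)) has moves -b-> n2
  n2 = a.(0 | 0) | b.(0 + 0) has moves -a-> n3, -b-> n4
  n3 = 0 | 0 | b.(0 + 0) has moves -b-> n5
  n4 = a.(0 | 0) | (0 + 0) has moves -a-> n5
  n5 = 0 | 0 | (0 + 0) has moves (no moves)
Partition-refinement fixed point:
  B0 = {m0, n0}
  B1 = {m1, n1}
  B2 = {m2, n2}
  B3 = {m4, n4}
  B4 = {m5, n5}
  B5 = {m3, n3}
m0 ∈ B0, n0 ∈ B0 → same block

YES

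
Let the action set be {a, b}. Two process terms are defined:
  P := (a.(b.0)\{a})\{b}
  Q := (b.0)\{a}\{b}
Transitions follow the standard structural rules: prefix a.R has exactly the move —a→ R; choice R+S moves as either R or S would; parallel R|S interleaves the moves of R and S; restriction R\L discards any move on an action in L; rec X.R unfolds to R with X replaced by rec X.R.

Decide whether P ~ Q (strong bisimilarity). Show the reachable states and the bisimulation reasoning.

NO

LTS(P): 2 reachable states
  s0 = (a.(b.0)\{a})\{b} :: ··a··> s1
  s1 = (b.0)\{a}\{b} :: ·
LTS(Q): 1 reachable states
  t0 = (b.0)\{a}\{b} :: ·
Coarsest stable partition (strong bisimilarity classes):
  B0 = {s0}
  B1 = {s1, t0}
s0 ∈ B0, t0 ∈ B1 → different blocks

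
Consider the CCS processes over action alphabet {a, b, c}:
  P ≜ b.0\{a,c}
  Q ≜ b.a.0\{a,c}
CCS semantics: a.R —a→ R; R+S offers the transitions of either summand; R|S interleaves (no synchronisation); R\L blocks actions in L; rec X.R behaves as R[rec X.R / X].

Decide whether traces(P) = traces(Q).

traces(P) ≠ traces(Q) — witness ⟨ba⟩

LTS(P): 2 reachable states
  s0 = b.0\{a,c} :: -b-> s1
  s1 = 0\{a,c} :: deadlocked
LTS(Q): 3 reachable states
  t0 = b.a.0\{a,c} :: -b-> t1
  t1 = a.0\{a,c} :: -a-> t2
  t2 = 0\{a,c} :: deadlocked
Trace ⟨ba⟩ through Q, begin at {t0}:
  [1] b ⇒ {t1}
  [2] a ⇒ {t2}
  Q completes σ.
Trace ⟨ba⟩ through P, begin at {s0}:
  [1] b ⇒ {s1}
  [2] a ⇒ ∅  — P cannot continue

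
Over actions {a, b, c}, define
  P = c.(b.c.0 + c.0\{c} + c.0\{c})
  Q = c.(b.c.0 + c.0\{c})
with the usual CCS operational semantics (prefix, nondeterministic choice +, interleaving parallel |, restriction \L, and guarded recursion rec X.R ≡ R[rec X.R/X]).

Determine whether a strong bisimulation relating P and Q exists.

LTS(P): 5 reachable states
  p0 = c.(b.c.0 + c.0\{c} + c.0\{c}) | -c-> p1
  p1 = b.c.0 + c.0\{c} + c.0\{c} | -b-> p2, -c-> p3
  p2 = c.0 | -c-> p4
  p3 = 0\{c} | (no moves)
  p4 = 0 | (no moves)
LTS(Q): 5 reachable states
  q0 = c.(b.c.0 + c.0\{c}) | -c-> q1
  q1 = b.c.0 + c.0\{c} | -b-> q2, -c-> q3
  q2 = c.0 | -c-> q4
  q3 = 0\{c} | (no moves)
  q4 = 0 | (no moves)
Bisimilarity quotient blocks:
  B0 = {p0, q0}
  B1 = {p1, q1}
  B2 = {p2, q2}
  B3 = {p3, p4, q3, q4}
p0 ∈ B0, q0 ∈ B0 → same block

bisimilar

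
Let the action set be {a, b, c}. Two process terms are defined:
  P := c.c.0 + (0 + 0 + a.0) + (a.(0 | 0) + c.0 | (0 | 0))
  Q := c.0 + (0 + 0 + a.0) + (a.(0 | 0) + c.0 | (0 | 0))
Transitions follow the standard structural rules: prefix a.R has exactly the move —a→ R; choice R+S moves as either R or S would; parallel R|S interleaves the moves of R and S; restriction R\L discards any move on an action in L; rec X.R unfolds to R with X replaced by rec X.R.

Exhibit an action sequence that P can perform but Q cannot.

Reachable graph of P (5 states):
  p0 = c.c.0 + (0 + 0 + a.0) + (a.(0 | 0) + c.0 | (0 | 0)) :: -a-> p1, -a-> p2, -c-> p3, -c-> p4
  p1 = 0 :: deadlocked
  p2 = 0 | 0 :: deadlocked
  p3 = 0 | (0 | 0) :: deadlocked
  p4 = c.0 :: -c-> p1
Reachable graph of Q (4 states):
  q0 = c.0 + (0 + 0 + a.0) + (a.(0 | 0) + c.0 | (0 | 0)) :: -a-> q1, -a-> q2, -c-> q1, -c-> q3
  q1 = 0 :: deadlocked
  q2 = 0 | 0 :: deadlocked
  q3 = 0 | (0 | 0) :: deadlocked
Run σ = ⟨cc⟩ on P: start {p0}
  after c @ step 1: {p3, p4}
  after c @ step 2: {p1}
  — P admits the full trace.
Run σ = ⟨cc⟩ on Q: start {q0}
  after c @ step 1: {q1, q3}
  after c @ step 2: ∅  — Q cannot continue

cc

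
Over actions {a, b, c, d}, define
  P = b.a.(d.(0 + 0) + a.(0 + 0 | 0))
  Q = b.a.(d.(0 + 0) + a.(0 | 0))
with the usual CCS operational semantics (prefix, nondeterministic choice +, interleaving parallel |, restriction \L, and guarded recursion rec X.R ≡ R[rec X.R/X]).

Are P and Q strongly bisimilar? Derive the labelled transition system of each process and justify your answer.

bisimilar

Reachable graph of P (5 states):
  p0 = b.a.(d.(0 + 0) + a.(0 + 0 | 0)) has moves -b-> p1
  p1 = a.(d.(0 + 0) + a.(0 + 0 | 0)) has moves -a-> p2
  p2 = d.(0 + 0) + a.(0 + 0 | 0) has moves -a-> p3, -d-> p4
  p3 = 0 + 0 | 0 has moves ∅
  p4 = 0 + 0 has moves ∅
Reachable graph of Q (5 states):
  q0 = b.a.(d.(0 + 0) + a.(0 | 0)) has moves -b-> q1
  q1 = a.(d.(0 + 0) + a.(0 | 0)) has moves -a-> q2
  q2 = d.(0 + 0) + a.(0 | 0) has moves -a-> q3, -d-> q4
  q3 = 0 | 0 has moves ∅
  q4 = 0 + 0 has moves ∅
Coarsest stable partition (strong bisimilarity classes):
  B0 = {p0, q0}
  B1 = {p1, q1}
  B2 = {p2, q2}
  B3 = {p3, p4, q3, q4}
p0 ∈ B0, q0 ∈ B0 → same block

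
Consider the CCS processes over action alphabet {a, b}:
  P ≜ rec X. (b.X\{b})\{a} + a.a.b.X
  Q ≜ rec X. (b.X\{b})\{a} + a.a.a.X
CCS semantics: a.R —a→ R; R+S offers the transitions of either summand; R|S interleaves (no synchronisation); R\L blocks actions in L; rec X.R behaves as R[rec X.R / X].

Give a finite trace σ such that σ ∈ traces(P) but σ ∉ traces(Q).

LTS(P): 4 reachable states
  u0 = rec X. (b.X\{b})\{a} + a.a.b.X :: —a→ u1, —b→ u2
  u1 = a.b.(rec X. (b.X\{b})\{a} + a.a.b.X) :: —a→ u3
  u2 = (rec X. (b.X\{b})\{a} + a.a.b.X)\{b}\{a} :: (no moves)
  u3 = b.(rec X. (b.X\{b})\{a} + a.a.b.X) :: —b→ u0
LTS(Q): 4 reachable states
  v0 = rec X. (b.X\{b})\{a} + a.a.a.X :: —a→ v1, —b→ v2
  v1 = a.a.(rec X. (b.X\{b})\{a} + a.a.a.X) :: —a→ v3
  v2 = (rec X. (b.X\{b})\{a} + a.a.a.X)\{b}\{a} :: (no moves)
  v3 = a.(rec X. (b.X\{b})\{a} + a.a.a.X) :: —a→ v0
Executing aab from P (initial set {u0}):
  after a @ step 1: {u1}
  after a @ step 2: {u3}
  after b @ step 3: {u0}
  — P admits the full trace.
Executing aab from Q (initial set {v0}):
  after a @ step 1: {v1}
  after a @ step 2: {v3}
  after b @ step 3: ∅  — Q cannot continue

aab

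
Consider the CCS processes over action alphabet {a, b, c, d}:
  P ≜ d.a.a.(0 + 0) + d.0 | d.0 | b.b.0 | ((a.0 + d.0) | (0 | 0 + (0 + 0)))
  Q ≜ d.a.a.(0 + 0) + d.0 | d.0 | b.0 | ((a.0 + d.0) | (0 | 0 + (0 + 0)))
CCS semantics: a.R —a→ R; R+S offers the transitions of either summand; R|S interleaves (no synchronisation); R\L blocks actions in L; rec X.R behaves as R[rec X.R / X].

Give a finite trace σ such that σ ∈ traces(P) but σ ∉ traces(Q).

bb

LTS(P): 27 reachable states
  p0 = d.a.a.(0 + 0) + d.0 | d.0 | b.b.0 | ((a.0 + d.0) | (0 | 0 + (0 + 0))) ⊢ =a=> p1, =b=> p2, =d=> p1, =d=> p3, =d=> p4, =d=> p5
  p1 = d.0 | d.0 | b.b.0 | (0 | (0 | 0 + (0 + 0))) ⊢ =b=> p6, =d=> p7, =d=> p8
  p2 = d.0 | d.0 | b.0 | ((a.0 + d.0) | (0 | 0 + (0 + 0))) ⊢ =a=> p6, =b=> p9, =d=> p10, =d=> p11, =d=> p6
  p3 = 0 | d.0 | b.b.0 | ((a.0 + d.0) | (0 | 0 + (0 + 0))) ⊢ =a=> p7, =b=> p10, =d=> p12, =d=> p7
  p4 = a.a.(0 + 0) ⊢ =a=> p13
  p5 = d.0 | 0 | b.b.0 | ((a.0 + d.0) | (0 | 0 + (0 + 0))) ⊢ =a=> p8, =b=> p11, =d=> p12, =d=> p8
  p6 = d.0 | d.0 | b.0 | (0 | (0 | 0 + (0 + 0))) ⊢ =b=> p14, =d=> p15, =d=> p16
  p7 = 0 | d.0 | b.b.0 | (0 | (0 | 0 + (0 + 0))) ⊢ =b=> p15, =d=> p17
  p8 = d.0 | 0 | b.b.0 | (0 | (0 | 0 + (0 + 0))) ⊢ =b=> p16, =d=> p17
  p9 = d.0 | d.0 | 0 | ((a.0 + d.0) | (0 | 0 + (0 + 0))) ⊢ =a=> p14, =d=> p14, =d=> p18, =d=> p19
  p10 = 0 | d.0 | b.0 | ((a.0 + d.0) | (0 | 0 + (0 + 0))) ⊢ =a=> p15, =b=> p18, =d=> p15, =d=> p20
  p11 = d.0 | 0 | b.0 | ((a.0 + d.0) | (0 | 0 + (0 + 0))) ⊢ =a=> p16, =b=> p19, =d=> p16, =d=> p20
  p12 = 0 | 0 | b.b.0 | ((a.0 + d.0) | (0 | 0 + (0 + 0))) ⊢ =a=> p17, =b=> p20, =d=> p17
  p13 = a.(0 + 0) ⊢ =a=> p21
  p14 = d.0 | d.0 | 0 | (0 | (0 | 0 + (0 + 0))) ⊢ =d=> p22, =d=> p23
  p15 = 0 | d.0 | b.0 | (0 | (0 | 0 + (0 + 0))) ⊢ =b=> p22, =d=> p24
  p16 = d.0 | 0 | b.0 | (0 | (0 | 0 + (0 + 0))) ⊢ =b=> p23, =d=> p24
  p17 = 0 | 0 | b.b.0 | (0 | (0 | 0 + (0 + 0))) ⊢ =b=> p24
  p18 = 0 | d.0 | 0 | ((a.0 + d.0) | (0 | 0 + (0 + 0))) ⊢ =a=> p22, =d=> p22, =d=> p25
  p19 = d.0 | 0 | 0 | ((a.0 + d.0) | (0 | 0 + (0 + 0))) ⊢ =a=> p23, =d=> p23, =d=> p25
  p20 = 0 | 0 | b.0 | ((a.0 + d.0) | (0 | 0 + (0 + 0))) ⊢ =a=> p24, =b=> p25, =d=> p24
  p21 = 0 + 0 ⊢ stopped
  p22 = 0 | d.0 | 0 | (0 | (0 | 0 + (0 + 0))) ⊢ =d=> p26
  p23 = d.0 | 0 | 0 | (0 | (0 | 0 + (0 + 0))) ⊢ =d=> p26
  p24 = 0 | 0 | b.0 | (0 | (0 | 0 + (0 + 0))) ⊢ =b=> p26
  p25 = 0 | 0 | 0 | ((a.0 + d.0) | (0 | 0 + (0 + 0))) ⊢ =a=> p26, =d=> p26
  p26 = 0 | 0 | 0 | (0 | (0 | 0 + (0 + 0))) ⊢ stopped
LTS(Q): 19 reachable states
  q0 = d.a.a.(0 + 0) + d.0 | d.0 | b.0 | ((a.0 + d.0) | (0 | 0 + (0 + 0))) ⊢ =a=> q1, =b=> q2, =d=> q1, =d=> q3, =d=> q4, =d=> q5
  q1 = d.0 | d.0 | b.0 | (0 | (0 | 0 + (0 + 0))) ⊢ =b=> q6, =d=> q7, =d=> q8
  q2 = d.0 | d.0 | 0 | ((a.0 + d.0) | (0 | 0 + (0 + 0))) ⊢ =a=> q6, =d=> q10, =d=> q6, =d=> q9
  q3 = 0 | d.0 | b.0 | ((a.0 + d.0) | (0 | 0 + (0 + 0))) ⊢ =a=> q7, =b=> q9, =d=> q11, =d=> q7
  q4 = a.a.(0 + 0) ⊢ =a=> q12
  q5 = d.0 | 0 | b.0 | ((a.0 + d.0) | (0 | 0 + (0 + 0))) ⊢ =a=> q8, =b=> q10, =d=> q11, =d=> q8
  q6 = d.0 | d.0 | 0 | (0 | (0 | 0 + (0 + 0))) ⊢ =d=> q13, =d=> q14
  q7 = 0 | d.0 | b.0 | (0 | (0 | 0 + (0 + 0))) ⊢ =b=> q13, =d=> q15
  q8 = d.0 | 0 | b.0 | (0 | (0 | 0 + (0 + 0))) ⊢ =b=> q14, =d=> q15
  q9 = 0 | d.0 | 0 | ((a.0 + d.0) | (0 | 0 + (0 + 0))) ⊢ =a=> q13, =d=> q13, =d=> q16
  q10 = d.0 | 0 | 0 | ((a.0 + d.0) | (0 | 0 + (0 + 0))) ⊢ =a=> q14, =d=> q14, =d=> q16
  q11 = 0 | 0 | b.0 | ((a.0 + d.0) | (0 | 0 + (0 + 0))) ⊢ =a=> q15, =b=> q16, =d=> q15
  q12 = a.(0 + 0) ⊢ =a=> q17
  q13 = 0 | d.0 | 0 | (0 | (0 | 0 + (0 + 0))) ⊢ =d=> q18
  q14 = d.0 | 0 | 0 | (0 | (0 | 0 + (0 + 0))) ⊢ =d=> q18
  q15 = 0 | 0 | b.0 | (0 | (0 | 0 + (0 + 0))) ⊢ =b=> q18
  q16 = 0 | 0 | 0 | ((a.0 + d.0) | (0 | 0 + (0 + 0))) ⊢ =a=> q18, =d=> q18
  q17 = 0 + 0 ⊢ stopped
  q18 = 0 | 0 | 0 | (0 | (0 | 0 + (0 + 0))) ⊢ stopped
Trace ⟨bb⟩ through P, begin at {p0}:
  [1] b ⇒ {p2}
  [2] b ⇒ {p9}
  P completes σ.
Trace ⟨bb⟩ through Q, begin at {q0}:
  [1] b ⇒ {q2}
  [2] b ⇒ no successor for Q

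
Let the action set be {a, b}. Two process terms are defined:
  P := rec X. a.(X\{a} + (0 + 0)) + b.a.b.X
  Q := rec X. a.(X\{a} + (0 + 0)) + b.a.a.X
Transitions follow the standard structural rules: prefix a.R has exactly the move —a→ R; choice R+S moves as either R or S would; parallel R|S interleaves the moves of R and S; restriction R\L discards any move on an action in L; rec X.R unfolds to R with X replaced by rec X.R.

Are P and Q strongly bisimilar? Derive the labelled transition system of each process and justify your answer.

NO

LTS(P): 5 reachable states
  s0 = rec X. a.(X\{a} + (0 + 0)) + b.a.b.X :: -a-> s1, -b-> s2
  s1 = (rec X. a.(X\{a} + (0 + 0)) + b.a.b.X)\{a} + (0 + 0) :: -b-> s3
  s2 = a.b.(rec X. a.(X\{a} + (0 + 0)) + b.a.b.X) :: -a-> s4
  s3 = (a.b.(rec X. a.(X\{a} + (0 + 0)) + b.a.b.X))\{a} :: (no moves)
  s4 = b.(rec X. a.(X\{a} + (0 + 0)) + b.a.b.X) :: -b-> s0
LTS(Q): 5 reachable states
  t0 = rec X. a.(X\{a} + (0 + 0)) + b.a.a.X :: -a-> t1, -b-> t2
  t1 = (rec X. a.(X\{a} + (0 + 0)) + b.a.a.X)\{a} + (0 + 0) :: -b-> t3
  t2 = a.a.(rec X. a.(X\{a} + (0 + 0)) + b.a.a.X) :: -a-> t4
  t3 = (a.a.(rec X. a.(X\{a} + (0 + 0)) + b.a.a.X))\{a} :: (no moves)
  t4 = a.(rec X. a.(X\{a} + (0 + 0)) + b.a.a.X) :: -a-> t0
Bisimilarity quotient blocks:
  B0 = {s0}
  B1 = {s2}
  B2 = {s4}
  B3 = {s1, t1}
  B4 = {s3, t3}
  B5 = {t0}
  B6 = {t2}
  B7 = {t4}
s0 ∈ B0, t0 ∈ B5 → different blocks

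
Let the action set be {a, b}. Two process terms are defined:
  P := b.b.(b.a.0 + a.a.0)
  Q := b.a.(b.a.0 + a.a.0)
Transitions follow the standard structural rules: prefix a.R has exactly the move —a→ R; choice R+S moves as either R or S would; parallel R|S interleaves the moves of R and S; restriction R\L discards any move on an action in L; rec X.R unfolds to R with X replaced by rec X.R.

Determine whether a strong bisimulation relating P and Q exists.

P ≁ Q

Reachable graph of P (5 states):
  s0 = b.b.(b.a.0 + a.a.0) :: —b→ s1
  s1 = b.(b.a.0 + a.a.0) :: —b→ s2
  s2 = b.a.0 + a.a.0 :: —a→ s3, —b→ s3
  s3 = a.0 :: —a→ s4
  s4 = 0 :: deadlocked
Reachable graph of Q (5 states):
  t0 = b.a.(b.a.0 + a.a.0) :: —b→ t1
  t1 = a.(b.a.0 + a.a.0) :: —a→ t2
  t2 = b.a.0 + a.a.0 :: —a→ t3, —b→ t3
  t3 = a.0 :: —a→ t4
  t4 = 0 :: deadlocked
Partition-refinement fixed point:
  B0 = {s0}
  B1 = {s1}
  B2 = {s2, t2}
  B3 = {s3, t3}
  B4 = {s4, t4}
  B5 = {t0}
  B6 = {t1}
s0 ∈ B0, t0 ∈ B5 → different blocks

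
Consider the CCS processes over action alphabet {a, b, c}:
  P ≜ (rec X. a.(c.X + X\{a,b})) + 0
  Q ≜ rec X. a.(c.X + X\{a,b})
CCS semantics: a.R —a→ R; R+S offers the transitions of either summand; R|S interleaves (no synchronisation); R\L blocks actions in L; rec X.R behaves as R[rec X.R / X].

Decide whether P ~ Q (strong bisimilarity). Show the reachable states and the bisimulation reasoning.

P's transition system — 3 states:
  s0 = (rec X. a.(c.X + X\{a,b})) + 0 ⊢ --a--▸ s1
  s1 = c.(rec X. a.(c.X + X\{a,b})) + (rec X. a.(c.X + X\{a,b}))\{a,b} ⊢ --c--▸ s2
  s2 = rec X. a.(c.X + X\{a,b}) ⊢ --a--▸ s1
Q's transition system — 2 states:
  t0 = rec X. a.(c.X + X\{a,b}) ⊢ --a--▸ t1
  t1 = c.(rec X. a.(c.X + X\{a,b})) + (rec X. a.(c.X + X\{a,b}))\{a,b} ⊢ --c--▸ t0
Coarsest stable partition (strong bisimilarity classes):
  B0 = {s0, s2, t0}
  B1 = {s1, t1}
s0 ∈ B0, t0 ∈ B0 → same block

bisimilar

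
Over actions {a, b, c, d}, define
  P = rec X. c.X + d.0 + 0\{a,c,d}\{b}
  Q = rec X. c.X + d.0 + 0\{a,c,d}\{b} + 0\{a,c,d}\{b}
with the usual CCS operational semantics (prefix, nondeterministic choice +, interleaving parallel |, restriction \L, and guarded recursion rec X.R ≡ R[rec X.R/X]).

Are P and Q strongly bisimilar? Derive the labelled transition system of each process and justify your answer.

Reachable graph of P (2 states):
  s0 = rec X. c.X + d.0 + 0\{a,c,d}\{b} has moves --c--▸ s0, --d--▸ s1
  s1 = 0 has moves stopped
Reachable graph of Q (2 states):
  t0 = rec X. c.X + d.0 + 0\{a,c,d}\{b} + 0\{a,c,d}\{b} has moves --c--▸ t0, --d--▸ t1
  t1 = 0 has moves stopped
Coarsest stable partition (strong bisimilarity classes):
  B0 = {s0, t0}
  B1 = {s1, t1}
s0 ∈ B0, t0 ∈ B0 → same block

P ~ Q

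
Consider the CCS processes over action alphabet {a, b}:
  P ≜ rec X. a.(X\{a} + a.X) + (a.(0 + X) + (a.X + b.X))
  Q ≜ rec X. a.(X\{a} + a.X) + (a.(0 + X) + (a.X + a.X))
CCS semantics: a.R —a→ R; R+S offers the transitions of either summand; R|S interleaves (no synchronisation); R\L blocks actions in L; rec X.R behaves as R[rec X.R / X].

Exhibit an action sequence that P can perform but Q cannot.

P's transition system — 4 states:
  m0 = rec X. a.(X\{a} + a.X) + (a.(0 + X) + (a.X + b.X)) has moves -a-> m0, -a-> m1, -a-> m2, -b-> m0
  m1 = (rec X. a.(X\{a} + a.X) + (a.(0 + X) + (a.X + b.X)))\{a} + a.(rec X. a.(X\{a} + a.X) + (a.(0 + X) + (a.X + b.X))) has moves -a-> m0, -b-> m3
  m2 = 0 + (rec X. a.(X\{a} + a.X) + (a.(0 + X) + (a.X + b.X))) has moves -a-> m0, -a-> m1, -a-> m2, -b-> m0
  m3 = (rec X. a.(X\{a} + a.X) + (a.(0 + X) + (a.X + b.X)))\{a} has moves -b-> m3
Q's transition system — 3 states:
  n0 = rec X. a.(X\{a} + a.X) + (a.(0 + X) + (a.X + a.X)) has moves -a-> n0, -a-> n1, -a-> n2
  n1 = (rec X. a.(X\{a} + a.X) + (a.(0 + X) + (a.X + a.X)))\{a} + a.(rec X. a.(X\{a} + a.X) + (a.(0 + X) + (a.X + a.X))) has moves -a-> n0
  n2 = 0 + (rec X. a.(X\{a} + a.X) + (a.(0 + X) + (a.X + a.X))) has moves -a-> n0, -a-> n1, -a-> n2
Run σ = ⟨b⟩ on P: start {m0}
  after b @ step 1: {m0}
  — P admits the full trace.
Run σ = ⟨b⟩ on Q: start {n0}
  after b @ step 1: ∅  — Q cannot continue

b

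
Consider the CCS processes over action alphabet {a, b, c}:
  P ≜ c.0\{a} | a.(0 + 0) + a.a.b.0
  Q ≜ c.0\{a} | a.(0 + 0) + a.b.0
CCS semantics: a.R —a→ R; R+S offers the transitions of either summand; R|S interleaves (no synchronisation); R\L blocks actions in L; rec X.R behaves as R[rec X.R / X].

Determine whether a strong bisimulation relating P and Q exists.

P's transition system — 7 states:
  u0 = c.0\{a} | a.(0 + 0) + a.a.b.0 has moves ··a··> u1, ··a··> u2, ··c··> u3
  u1 = a.b.0 has moves ··a··> u4
  u2 = c.0\{a} | (0 + 0) has moves ··c··> u5
  u3 = 0\{a} | a.(0 + 0) has moves ··a··> u5
  u4 = b.0 has moves ··b··> u6
  u5 = 0\{a} | (0 + 0) has moves deadlocked
  u6 = 0 has moves deadlocked
Q's transition system — 6 states:
  v0 = c.0\{a} | a.(0 + 0) + a.b.0 has moves ··a··> v1, ··a··> v2, ··c··> v3
  v1 = b.0 has moves ··b··> v4
  v2 = c.0\{a} | (0 + 0) has moves ··c··> v5
  v3 = 0\{a} | a.(0 + 0) has moves ··a··> v5
  v4 = 0 has moves deadlocked
  v5 = 0\{a} | (0 + 0) has moves deadlocked
Coarsest stable partition (strong bisimilarity classes):
  B0 = {u0}
  B1 = {u2, v2}
  B2 = {u5, u6, v4, v5}
  B3 = {u1}
  B4 = {u4, v1}
  B5 = {u3, v3}
  B6 = {v0}
u0 ∈ B0, v0 ∈ B6 → different blocks

NO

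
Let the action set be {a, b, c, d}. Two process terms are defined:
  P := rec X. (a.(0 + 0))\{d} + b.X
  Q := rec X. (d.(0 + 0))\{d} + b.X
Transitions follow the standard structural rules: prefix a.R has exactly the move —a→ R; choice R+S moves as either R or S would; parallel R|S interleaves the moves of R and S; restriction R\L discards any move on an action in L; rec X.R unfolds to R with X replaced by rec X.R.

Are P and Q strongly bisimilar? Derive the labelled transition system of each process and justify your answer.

NO

P's transition system — 2 states:
  u0 = rec X. (a.(0 + 0))\{d} + b.X ⊢ -a-> u1, -b-> u0
  u1 = (0 + 0)\{d} ⊢ stopped
Q's transition system — 1 states:
  v0 = rec X. (d.(0 + 0))\{d} + b.X ⊢ -b-> v0
Coarsest stable partition (strong bisimilarity classes):
  B0 = {u0}
  B1 = {u1}
  B2 = {v0}
u0 ∈ B0, v0 ∈ B2 → different blocks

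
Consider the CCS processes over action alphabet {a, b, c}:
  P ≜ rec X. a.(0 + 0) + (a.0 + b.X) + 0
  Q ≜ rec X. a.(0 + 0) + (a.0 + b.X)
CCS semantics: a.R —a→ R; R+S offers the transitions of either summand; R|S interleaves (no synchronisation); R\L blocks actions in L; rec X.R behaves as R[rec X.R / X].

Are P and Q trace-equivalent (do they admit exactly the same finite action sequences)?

LTS(P): 3 reachable states
  u0 = rec X. a.(0 + 0) + (a.0 + b.X) + 0 | -a-> u1, -a-> u2, -b-> u0
  u1 = 0 | (no moves)
  u2 = 0 + 0 | (no moves)
LTS(Q): 3 reachable states
  v0 = rec X. a.(0 + 0) + (a.0 + b.X) | -a-> v1, -a-> v2, -b-> v0
  v1 = 0 | (no moves)
  v2 = 0 + 0 | (no moves)
Partition-refinement fixed point:
  B0 = {u0, v0}
  B1 = {u1, u2, v1, v2}
u0 ∈ B0, v0 ∈ B0 → same block
Bisimilar ⇒ trace-equivalent.

YES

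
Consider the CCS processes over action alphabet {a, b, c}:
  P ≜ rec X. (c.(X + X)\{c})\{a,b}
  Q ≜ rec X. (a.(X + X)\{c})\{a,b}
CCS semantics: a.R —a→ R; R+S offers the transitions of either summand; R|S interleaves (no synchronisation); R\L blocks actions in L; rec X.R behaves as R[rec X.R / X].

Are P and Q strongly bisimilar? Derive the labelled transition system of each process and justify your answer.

LTS(P): 2 reachable states
  m0 = rec X. (c.(X + X)\{c})\{a,b} ⊢ —c→ m1
  m1 = ((rec X. (c.(X + X)\{c})\{a,b}) + (rec X. (c.(X + X)\{c})\{a,b}))\{c}\{a,b} ⊢ (no moves)
LTS(Q): 1 reachable states
  n0 = rec X. (a.(X + X)\{c})\{a,b} ⊢ (no moves)
Partition-refinement fixed point:
  B0 = {m0}
  B1 = {m1, n0}
m0 ∈ B0, n0 ∈ B1 → different blocks

not bisimilar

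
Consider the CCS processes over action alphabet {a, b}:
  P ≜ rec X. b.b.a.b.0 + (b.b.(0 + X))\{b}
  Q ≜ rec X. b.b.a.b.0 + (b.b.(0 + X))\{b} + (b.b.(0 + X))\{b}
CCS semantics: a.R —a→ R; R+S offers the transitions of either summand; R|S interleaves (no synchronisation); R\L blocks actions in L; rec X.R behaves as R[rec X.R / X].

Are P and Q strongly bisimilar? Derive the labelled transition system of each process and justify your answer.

P ~ Q

LTS(P): 5 reachable states
  p0 = rec X. b.b.a.b.0 + (b.b.(0 + X))\{b} has moves ··b··> p1
  p1 = b.a.b.0 has moves ··b··> p2
  p2 = a.b.0 has moves ··a··> p3
  p3 = b.0 has moves ··b··> p4
  p4 = 0 has moves deadlocked
LTS(Q): 5 reachable states
  q0 = rec X. b.b.a.b.0 + (b.b.(0 + X))\{b} + (b.b.(0 + X))\{b} has moves ··b··> q1
  q1 = b.a.b.0 has moves ··b··> q2
  q2 = a.b.0 has moves ··a··> q3
  q3 = b.0 has moves ··b··> q4
  q4 = 0 has moves deadlocked
Partition-refinement fixed point:
  B0 = {p0, q0}
  B1 = {p1, q1}
  B2 = {p2, q2}
  B3 = {p3, q3}
  B4 = {p4, q4}
p0 ∈ B0, q0 ∈ B0 → same block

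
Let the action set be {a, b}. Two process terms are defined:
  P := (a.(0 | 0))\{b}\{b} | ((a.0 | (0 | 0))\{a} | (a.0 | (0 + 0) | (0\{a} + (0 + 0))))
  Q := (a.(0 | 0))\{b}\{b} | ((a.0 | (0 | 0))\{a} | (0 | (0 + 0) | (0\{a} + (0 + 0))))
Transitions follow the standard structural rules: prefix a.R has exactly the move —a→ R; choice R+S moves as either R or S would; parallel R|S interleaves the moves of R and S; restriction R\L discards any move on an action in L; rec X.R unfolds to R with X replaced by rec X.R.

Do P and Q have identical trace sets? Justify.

NO — witness ⟨aa⟩

LTS(P): 4 reachable states
  p0 = (a.(0 | 0))\{b}\{b} | ((a.0 | (0 | 0))\{a} | (a.0 | (0 + 0) | (0\{a} + (0 + 0)))) :: =a=> p1, =a=> p2
  p1 = (0 | 0)\{b}\{b} | ((a.0 | (0 | 0))\{a} | (a.0 | (0 + 0) | (0\{a} + (0 + 0)))) :: =a=> p3
  p2 = (a.(0 | 0))\{b}\{b} | ((a.0 | (0 | 0))\{a} | (0 | (0 + 0) | (0\{a} + (0 + 0)))) :: =a=> p3
  p3 = (0 | 0)\{b}\{b} | ((a.0 | (0 | 0))\{a} | (0 | (0 + 0) | (0\{a} + (0 + 0)))) :: stopped
LTS(Q): 2 reachable states
  q0 = (a.(0 | 0))\{b}\{b} | ((a.0 | (0 | 0))\{a} | (0 | (0 + 0) | (0\{a} + (0 + 0)))) :: =a=> q1
  q1 = (0 | 0)\{b}\{b} | ((a.0 | (0 | 0))\{a} | (0 | (0 + 0) | (0\{a} + (0 + 0)))) :: stopped
Trace ⟨aa⟩ through P, begin at {p0}:
  after a @ step 1: {p1, p2}
  after a @ step 2: {p3}
  — P admits the full trace.
Trace ⟨aa⟩ through Q, begin at {q0}:
  after a @ step 1: {q1}
  after a @ step 2: ∅  — Q cannot continue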